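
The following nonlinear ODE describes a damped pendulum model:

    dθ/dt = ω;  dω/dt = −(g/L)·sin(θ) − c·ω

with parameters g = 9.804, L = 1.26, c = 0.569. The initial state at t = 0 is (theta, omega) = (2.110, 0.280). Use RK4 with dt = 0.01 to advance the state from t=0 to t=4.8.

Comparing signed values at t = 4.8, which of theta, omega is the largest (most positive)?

largest component: omega

t=0.000: state=(2.110, 0.280)
step 1 (dt=0.01): k1=(0.280, -6.836), k2=(0.246, -6.811), k3=(0.246, -6.812), k4=(0.212, -6.788); state += dt/6·(k1+2k2+2k3+k4)
t=0.010: state=(2.112, 0.212)
t=0.020: state=(2.114, 0.144)
t=0.030: state=(2.115, 0.077)
continuing one RK4 step at a time; state shown every 20 steps (Δt=0.2):
t=0.200: state=(2.034, -1.025)
t=0.400: state=(1.701, -2.306)
t=0.600: state=(1.117, -3.492)
t=0.800: state=(0.344, -4.076)
t=1.000: state=(-0.437, -3.547)
t=1.200: state=(-1.018, -2.171)
t=1.400: state=(-1.292, -0.579)
t=1.600: state=(-1.257, 0.900)
t=1.800: state=(-0.949, 2.122)
t=2.000: state=(-0.442, 2.834)
t=2.200: state=(0.130, 2.745)
t=2.400: state=(0.605, 1.901)
t=2.600: state=(0.866, 0.688)
t=2.800: state=(0.880, -0.532)
t=3.000: state=(0.669, -1.517)
t=3.200: state=(0.303, -2.044)
t=3.400: state=(-0.107, -1.959)
t=3.600: state=(-0.443, -1.331)
t=3.800: state=(-0.621, -0.421)
t=4.000: state=(-0.612, 0.493)
t=4.200: state=(-0.438, 1.189)
t=4.400: state=(-0.162, 1.498)
t=4.600: state=(0.130, 1.353)
t=4.800: state=(0.354, 0.840)
compare at T: theta=0.354, omega=0.840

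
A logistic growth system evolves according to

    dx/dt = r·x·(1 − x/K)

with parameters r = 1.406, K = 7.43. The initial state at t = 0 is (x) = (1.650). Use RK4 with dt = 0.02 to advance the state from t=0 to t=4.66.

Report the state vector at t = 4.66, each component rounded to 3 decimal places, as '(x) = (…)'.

(x) = (7.393)

t=0.000: state=(1.650)
step 1 (dt=0.02): k1=(1.805), k2=(1.819), k3=(1.819), k4=(1.833); state += dt/6·(k1+2k2+2k3+k4)
t=0.020: state=(1.686)
t=0.040: state=(1.723)
t=0.060: state=(1.761)
continuing one RK4 step at a time; state shown every 10 steps (Δt=0.2):
t=0.200: state=(2.039)
t=0.400: state=(2.480)
t=0.600: state=(2.964)
t=0.800: state=(3.476)
t=1.000: state=(3.997)
t=1.200: state=(4.508)
t=1.400: state=(4.989)
t=1.600: state=(5.426)
t=1.800: state=(5.810)
t=2.000: state=(6.138)
t=2.200: state=(6.411)
t=2.400: state=(6.634)
t=2.600: state=(6.813)
t=2.800: state=(6.955)
t=3.000: state=(7.065)
t=3.200: state=(7.151)
t=3.400: state=(7.218)
t=3.600: state=(7.269)
t=3.800: state=(7.308)
t=4.000: state=(7.337)
t=4.200: state=(7.360)
t=4.400: state=(7.377)
t=4.600: state=(7.390)
t=4.660: state=(7.393)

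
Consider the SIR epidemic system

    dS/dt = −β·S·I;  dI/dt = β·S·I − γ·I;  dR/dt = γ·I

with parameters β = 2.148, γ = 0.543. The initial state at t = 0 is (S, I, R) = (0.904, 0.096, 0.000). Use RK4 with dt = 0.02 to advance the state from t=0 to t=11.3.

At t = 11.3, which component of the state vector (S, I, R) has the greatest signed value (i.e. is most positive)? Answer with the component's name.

largest component: R

t=0.000: state=(0.904, 0.096, 0.000)
step 1 (dt=0.02): k1=(-0.186, 0.134, 0.052), k2=(-0.189, 0.136, 0.053), k3=(-0.189, 0.136, 0.053), k4=(-0.191, 0.137, 0.054); state += dt/6·(k1+2k2+2k3+k4)
t=0.020: state=(0.900, 0.099, 0.001)
t=0.040: state=(0.896, 0.101, 0.002)
t=0.060: state=(0.892, 0.104, 0.003)
continuing one RK4 step at a time; state shown every 25 steps (Δt=0.5):
t=0.500: state=(0.781, 0.182, 0.037)
t=1.000: state=(0.606, 0.293, 0.101)
t=1.500: state=(0.419, 0.387, 0.194)
t=2.000: state=(0.270, 0.425, 0.306)
t=2.500: state=(0.172, 0.408, 0.420)
t=3.000: state=(0.113, 0.362, 0.525)
t=3.500: state=(0.079, 0.305, 0.616)
t=4.000: state=(0.059, 0.250, 0.691)
t=4.500: state=(0.046, 0.202, 0.752)
t=5.000: state=(0.038, 0.161, 0.801)
t=5.500: state=(0.033, 0.127, 0.840)
t=6.000: state=(0.029, 0.100, 0.871)
t=6.500: state=(0.026, 0.079, 0.895)
t=7.000: state=(0.024, 0.062, 0.914)
t=7.500: state=(0.023, 0.048, 0.929)
t=8.000: state=(0.022, 0.038, 0.940)
t=8.500: state=(0.021, 0.029, 0.950)
t=9.000: state=(0.021, 0.023, 0.957)
t=9.500: state=(0.020, 0.018, 0.962)
t=10.000: state=(0.020, 0.014, 0.966)
t=10.500: state=(0.020, 0.011, 0.970)
t=11.000: state=(0.019, 0.008, 0.972)
t=11.300: state=(0.019, 0.007, 0.974)
compare at T: S=0.019, I=0.007, R=0.974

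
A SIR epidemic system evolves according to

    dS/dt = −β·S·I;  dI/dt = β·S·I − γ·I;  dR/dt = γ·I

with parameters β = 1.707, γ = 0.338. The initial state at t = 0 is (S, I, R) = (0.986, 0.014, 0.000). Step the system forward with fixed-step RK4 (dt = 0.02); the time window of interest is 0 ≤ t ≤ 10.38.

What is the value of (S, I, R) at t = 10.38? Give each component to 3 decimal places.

(S, I, R) = (0.011, 0.099, 0.890)

t=0.000: state=(0.986, 0.014, 0.000)
step 1 (dt=0.02): k1=(-0.024, 0.019, 0.005), k2=(-0.024, 0.019, 0.005), k3=(-0.024, 0.019, 0.005), k4=(-0.024, 0.019, 0.005); state += dt/6·(k1+2k2+2k3+k4)
t=0.020: state=(0.986, 0.014, 0.000)
t=0.040: state=(0.985, 0.015, 0.000)
t=0.060: state=(0.985, 0.015, 0.000)
continuing one RK4 step at a time; state shown every 25 steps (Δt=0.5):
t=0.500: state=(0.969, 0.027, 0.003)
t=1.000: state=(0.938, 0.052, 0.010)
t=1.500: state=(0.882, 0.096, 0.022)
t=2.000: state=(0.791, 0.166, 0.044)
t=2.500: state=(0.660, 0.260, 0.079)
t=3.000: state=(0.506, 0.362, 0.132)
t=3.500: state=(0.358, 0.441, 0.200)
t=4.000: state=(0.241, 0.480, 0.279)
t=4.500: state=(0.160, 0.480, 0.361)
t=5.000: state=(0.107, 0.453, 0.440)
t=5.500: state=(0.074, 0.413, 0.513)
t=6.000: state=(0.053, 0.368, 0.579)
t=6.500: state=(0.039, 0.323, 0.637)
t=7.000: state=(0.030, 0.281, 0.688)
t=7.500: state=(0.024, 0.243, 0.733)
t=8.000: state=(0.020, 0.209, 0.771)
t=8.500: state=(0.017, 0.179, 0.804)
t=9.000: state=(0.015, 0.154, 0.832)
t=9.500: state=(0.013, 0.131, 0.856)
t=10.000: state=(0.012, 0.112, 0.876)
t=10.380: state=(0.011, 0.099, 0.890)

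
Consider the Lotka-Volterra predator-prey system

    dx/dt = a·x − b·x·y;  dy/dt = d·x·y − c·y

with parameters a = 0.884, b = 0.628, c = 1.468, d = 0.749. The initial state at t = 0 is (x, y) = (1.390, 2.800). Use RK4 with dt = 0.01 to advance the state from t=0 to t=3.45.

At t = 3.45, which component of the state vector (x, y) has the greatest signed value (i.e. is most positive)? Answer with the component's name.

t=0.000: state=(1.390, 2.800)
step 1 (dt=0.01): k1=(-1.215, -1.195), k2=(-1.205, -1.205), k3=(-1.205, -1.205), k4=(-1.194, -1.215); state += dt/6·(k1+2k2+2k3+k4)
t=0.010: state=(1.378, 2.788)
t=0.020: state=(1.366, 2.776)
t=0.030: state=(1.354, 2.763)
continuing one RK4 step at a time; state shown every 20 steps (Δt=0.2):
t=0.200: state=(1.186, 2.530)
t=0.400: state=(1.050, 2.228)
t=0.600: state=(0.965, 1.931)
t=0.800: state=(0.920, 1.657)
t=1.000: state=(0.905, 1.416)
t=1.200: state=(0.916, 1.210)
t=1.400: state=(0.950, 1.037)
t=1.600: state=(1.005, 0.895)
t=1.800: state=(1.079, 0.780)
t=2.000: state=(1.175, 0.688)
t=2.200: state=(1.292, 0.617)
t=2.400: state=(1.432, 0.564)
t=2.600: state=(1.596, 0.527)
t=2.800: state=(1.785, 0.506)
t=3.000: state=(2.000, 0.501)
t=3.200: state=(2.240, 0.513)
t=3.400: state=(2.502, 0.546)
t=3.450: state=(2.570, 0.558)
compare at T: x=2.570, y=0.558

largest component: x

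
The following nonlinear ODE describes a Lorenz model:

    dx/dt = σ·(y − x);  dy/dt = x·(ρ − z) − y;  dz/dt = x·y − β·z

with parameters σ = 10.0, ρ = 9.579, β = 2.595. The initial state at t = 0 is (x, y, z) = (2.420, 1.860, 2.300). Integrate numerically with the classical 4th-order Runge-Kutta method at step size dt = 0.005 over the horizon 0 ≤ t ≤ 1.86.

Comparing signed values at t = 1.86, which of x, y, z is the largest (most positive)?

largest component: z

t=0.000: state=(2.420, 1.860, 2.300)
step 1 (dt=0.005): k1=(-5.600, 15.755, -1.467), k2=(-5.066, 15.623, -1.389), k3=(-5.083, 15.632, -1.388), k4=(-4.564, 15.509, -1.309); state += dt/6·(k1+2k2+2k3+k4)
t=0.005: state=(2.395, 1.938, 2.293)
t=0.010: state=(2.374, 2.015, 2.287)
t=0.015: state=(2.359, 2.091, 2.282)
continuing one RK4 step at a time; state shown every 20 steps (Δt=0.1):
t=0.100: state=(2.617, 3.359, 2.339)
t=0.200: state=(3.708, 5.104, 2.987)
t=0.300: state=(5.321, 7.079, 4.772)
t=0.400: state=(6.961, 8.291, 7.987)
t=0.500: state=(7.573, 7.327, 11.376)
t=0.600: state=(6.516, 4.833, 12.605)
t=0.700: state=(4.696, 2.956, 11.588)
t=0.800: state=(3.284, 2.237, 9.807)
t=0.900: state=(2.583, 2.194, 8.115)
t=1.000: state=(2.435, 2.497, 6.766)
t=1.100: state=(2.668, 3.060, 5.837)
t=1.200: state=(3.205, 3.883, 5.400)
t=1.300: state=(4.011, 4.931, 5.574)
t=1.400: state=(4.994, 5.998, 6.497)
t=1.500: state=(5.896, 6.619, 8.101)
t=1.600: state=(6.296, 6.324, 9.804)
t=1.700: state=(5.946, 5.264, 10.723)
t=1.800: state=(5.093, 4.164, 10.548)
t=1.860: state=(4.555, 3.711, 10.075)
compare at T: x=4.555, y=3.711, z=10.075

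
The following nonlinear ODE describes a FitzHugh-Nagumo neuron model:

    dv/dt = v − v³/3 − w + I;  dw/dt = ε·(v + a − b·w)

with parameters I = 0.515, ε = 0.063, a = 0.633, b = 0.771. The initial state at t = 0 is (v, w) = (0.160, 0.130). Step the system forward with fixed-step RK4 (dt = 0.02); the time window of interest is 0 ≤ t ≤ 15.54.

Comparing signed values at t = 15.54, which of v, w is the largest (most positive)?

t=0.000: state=(0.160, 0.130)
step 1 (dt=0.02): k1=(0.544, 0.044), k2=(0.548, 0.044), k3=(0.549, 0.044), k4=(0.553, 0.044); state += dt/6·(k1+2k2+2k3+k4)
t=0.020: state=(0.171, 0.131)
t=0.040: state=(0.182, 0.132)
t=0.060: state=(0.194, 0.133)
continuing one RK4 step at a time; state shown every 50 steps (Δt=1):
t=1.000: state=(0.960, 0.195)
t=2.000: state=(1.672, 0.309)
t=3.000: state=(1.774, 0.441)
t=4.000: state=(1.733, 0.567)
t=5.000: state=(1.675, 0.684)
t=6.000: state=(1.613, 0.792)
t=7.000: state=(1.549, 0.890)
t=8.000: state=(1.482, 0.980)
t=9.000: state=(1.412, 1.062)
t=10.000: state=(1.336, 1.135)
t=11.000: state=(1.253, 1.200)
t=12.000: state=(1.160, 1.256)
t=13.000: state=(1.048, 1.303)
t=14.000: state=(0.905, 1.341)
t=15.000: state=(0.695, 1.366)
t=15.540: state=(0.523, 1.372)
compare at T: v=0.523, w=1.372

largest component: w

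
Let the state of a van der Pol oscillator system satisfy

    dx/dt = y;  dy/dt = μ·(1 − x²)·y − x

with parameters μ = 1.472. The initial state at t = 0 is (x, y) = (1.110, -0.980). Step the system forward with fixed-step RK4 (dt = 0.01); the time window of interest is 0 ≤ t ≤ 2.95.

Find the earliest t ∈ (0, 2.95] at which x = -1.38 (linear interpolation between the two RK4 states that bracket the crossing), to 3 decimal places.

t=0.000: state=(1.110, -0.980)
step 1 (dt=0.01): k1=(-0.980, -0.775), k2=(-0.984, -0.785), k3=(-0.984, -0.785), k4=(-0.988, -0.794); state += dt/6·(k1+2k2+2k3+k4)
t=0.010: state=(1.100, -0.988)
t=0.020: state=(1.090, -0.996)
t=0.030: state=(1.080, -1.004)
continuing one RK4 step at a time; state shown every 10 steps (Δt=0.1):
t=0.100: state=(1.008, -1.068)
t=0.200: state=(0.896, -1.178)
t=0.300: state=(0.771, -1.317)
t=0.400: state=(0.631, -1.492)
t=0.500: state=(0.471, -1.711)
t=0.600: state=(0.287, -1.980)
t=0.700: state=(0.074, -2.302)
t=0.800: state=(-0.174, -2.659)
t=0.900: state=(-0.458, -3.000)
t=1.000: state=(-0.770, -3.222)
t=1.100: state=(-1.094, -3.187)
t=1.190: state=(-1.368, -2.866)
next step: t=1.200: state=(-1.396, -2.814) — x has crossed -1.38
linear interpolation between t=1.190 (-1.36801) and t=1.200 (-1.39641) → t≈1.194

t = 1.194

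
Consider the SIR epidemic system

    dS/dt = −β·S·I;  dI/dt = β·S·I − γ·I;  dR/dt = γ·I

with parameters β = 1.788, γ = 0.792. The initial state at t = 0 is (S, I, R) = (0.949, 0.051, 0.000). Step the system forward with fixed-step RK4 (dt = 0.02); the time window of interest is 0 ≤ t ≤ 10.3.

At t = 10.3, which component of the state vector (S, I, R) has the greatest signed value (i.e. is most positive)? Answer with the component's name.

largest component: R

t=0.000: state=(0.949, 0.051, 0.000)
step 1 (dt=0.02): k1=(-0.087, 0.046, 0.040), k2=(-0.087, 0.046, 0.041), k3=(-0.087, 0.046, 0.041), k4=(-0.088, 0.047, 0.041); state += dt/6·(k1+2k2+2k3+k4)
t=0.020: state=(0.947, 0.052, 0.001)
t=0.040: state=(0.945, 0.053, 0.002)
t=0.060: state=(0.944, 0.054, 0.002)
continuing one RK4 step at a time; state shown every 25 steps (Δt=0.5):
t=0.500: state=(0.896, 0.078, 0.025)
t=1.000: state=(0.823, 0.114, 0.063)
t=1.500: state=(0.730, 0.154, 0.116)
t=2.000: state=(0.626, 0.190, 0.184)
t=2.500: state=(0.522, 0.213, 0.265)
t=3.000: state=(0.430, 0.219, 0.351)
t=3.500: state=(0.354, 0.209, 0.436)
t=4.000: state=(0.296, 0.188, 0.515)
t=4.500: state=(0.253, 0.162, 0.585)
t=5.000: state=(0.222, 0.135, 0.643)
t=5.500: state=(0.199, 0.109, 0.692)
t=6.000: state=(0.182, 0.087, 0.730)
t=6.500: state=(0.170, 0.069, 0.761)
t=7.000: state=(0.161, 0.054, 0.785)
t=7.500: state=(0.155, 0.042, 0.804)
t=8.000: state=(0.150, 0.032, 0.818)
t=8.500: state=(0.146, 0.025, 0.830)
t=9.000: state=(0.143, 0.019, 0.838)
t=9.500: state=(0.141, 0.014, 0.845)
t=10.000: state=(0.139, 0.011, 0.850)
t=10.300: state=(0.139, 0.009, 0.852)
compare at T: S=0.139, I=0.009, R=0.852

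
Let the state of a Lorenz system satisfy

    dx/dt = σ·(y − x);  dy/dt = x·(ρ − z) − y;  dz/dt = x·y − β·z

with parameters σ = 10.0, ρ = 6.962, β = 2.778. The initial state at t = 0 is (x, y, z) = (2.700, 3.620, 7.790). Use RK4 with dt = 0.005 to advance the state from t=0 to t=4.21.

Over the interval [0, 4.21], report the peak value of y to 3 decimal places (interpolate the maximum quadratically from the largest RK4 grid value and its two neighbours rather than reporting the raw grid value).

t=0.000: state=(2.700, 3.620, 7.790)
step 1 (dt=0.005): k1=(9.200, -5.856, -11.867), k2=(8.824, -5.779, -11.741), k3=(8.835, -5.780, -11.745), k4=(8.469, -5.702, -11.623); state += dt/6·(k1+2k2+2k3+k4)
t=0.005: state=(2.744, 3.591, 7.731)
t=0.010: state=(2.785, 3.563, 7.674)
t=0.015: state=(2.822, 3.536, 7.617)
continuing one RK4 step at a time; state shown every 40 steps (Δt=0.2):
t=0.200: state=(3.105, 3.072, 5.979)
t=0.400: state=(3.229, 3.410, 4.974)
t=0.600: state=(3.783, 4.126, 4.897)
t=0.800: state=(4.420, 4.660, 5.653)
t=1.000: state=(4.587, 4.506, 6.490)
t=1.200: state=(4.213, 3.974, 6.577)
t=1.400: state=(3.821, 3.697, 6.088)
t=1.600: state=(3.749, 3.795, 5.639)
t=1.800: state=(3.947, 4.080, 5.563)
t=2.000: state=(4.192, 4.285, 5.832)
t=2.200: state=(4.267, 4.246, 6.141)
t=2.400: state=(4.145, 4.060, 6.203)
t=2.600: state=(3.993, 3.937, 6.038)
t=2.800: state=(3.949, 3.960, 5.856)
t=3.000: state=(4.017, 4.066, 5.812)
t=3.200: state=(4.110, 4.147, 5.905)
t=3.400: state=(4.144, 4.139, 6.022)
t=3.600: state=(4.104, 4.073, 6.054)
t=3.800: state=(4.046, 4.023, 5.998)
t=4.000: state=(4.024, 4.026, 5.928)
t=4.200: state=(4.047, 4.065, 5.905)
t=4.210: state=(4.049, 4.067, 5.906)
largest grid value and its neighbours: y(0.850)=4.69152, y(0.855)=4.69187, y(0.860)=4.69171
parabola through these three points peaks at t≈0.856 with y≈4.69188

max y = 4.692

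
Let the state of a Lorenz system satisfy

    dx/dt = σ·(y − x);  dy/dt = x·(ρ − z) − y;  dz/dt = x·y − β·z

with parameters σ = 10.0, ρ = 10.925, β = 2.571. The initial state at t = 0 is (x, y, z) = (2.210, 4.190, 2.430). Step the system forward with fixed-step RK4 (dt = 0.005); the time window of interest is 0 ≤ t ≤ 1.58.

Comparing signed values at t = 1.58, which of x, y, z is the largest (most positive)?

t=0.000: state=(2.210, 4.190, 2.430)
step 1 (dt=0.005): k1=(19.800, 14.584, 3.012), k2=(19.670, 14.951, 3.283), k3=(19.682, 14.946, 3.282), k4=(19.563, 15.307, 3.555); state += dt/6·(k1+2k2+2k3+k4)
t=0.005: state=(2.308, 4.265, 2.446)
t=0.010: state=(2.406, 4.343, 2.466)
t=0.015: state=(2.502, 4.425, 2.488)
continuing one RK4 step at a time; state shown every 20 steps (Δt=0.1):
t=0.100: state=(4.164, 6.247, 3.377)
t=0.200: state=(6.429, 8.774, 6.217)
t=0.300: state=(8.361, 9.524, 11.091)
t=0.400: state=(8.209, 6.719, 14.808)
t=0.500: state=(5.940, 3.326, 14.538)
t=0.600: state=(3.649, 1.844, 12.257)
t=0.700: state=(2.386, 1.614, 9.906)
t=0.800: state=(1.975, 1.866, 7.981)
t=0.900: state=(2.087, 2.396, 6.545)
t=1.000: state=(2.575, 3.244, 5.637)
t=1.100: state=(3.435, 4.491, 5.385)
t=1.200: state=(4.679, 6.087, 6.075)
t=1.300: state=(6.134, 7.532, 8.018)
t=1.400: state=(7.189, 7.747, 10.844)
t=1.500: state=(7.058, 6.248, 12.903)
t=1.580: state=(6.107, 4.656, 13.098)
compare at T: x=6.107, y=4.656, z=13.098

largest component: z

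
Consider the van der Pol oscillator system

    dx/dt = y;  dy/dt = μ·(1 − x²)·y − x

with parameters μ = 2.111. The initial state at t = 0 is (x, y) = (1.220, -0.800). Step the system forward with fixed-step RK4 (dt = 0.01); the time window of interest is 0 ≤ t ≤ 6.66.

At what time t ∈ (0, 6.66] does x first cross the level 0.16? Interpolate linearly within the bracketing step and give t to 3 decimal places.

t=0.000: state=(1.220, -0.800)
step 1 (dt=0.01): k1=(-0.800, -0.395), k2=(-0.802, -0.406), k3=(-0.802, -0.406), k4=(-0.804, -0.416); state += dt/6·(k1+2k2+2k3+k4)
t=0.010: state=(1.212, -0.804)
t=0.020: state=(1.204, -0.808)
t=0.030: state=(1.196, -0.813)
continuing one RK4 step at a time; state shown every 25 steps (Δt=0.25):
t=0.250: state=(1.002, -0.969)
t=0.500: state=(0.719, -1.337)
t=0.750: state=(0.300, -2.110)
t=0.810: state=(0.165, -2.393)
next step: t=0.820: state=(0.141, -2.444) — x has crossed 0.16
linear interpolation between t=0.810 (0.16549) and t=0.820 (0.14131) → t≈0.812

t = 0.812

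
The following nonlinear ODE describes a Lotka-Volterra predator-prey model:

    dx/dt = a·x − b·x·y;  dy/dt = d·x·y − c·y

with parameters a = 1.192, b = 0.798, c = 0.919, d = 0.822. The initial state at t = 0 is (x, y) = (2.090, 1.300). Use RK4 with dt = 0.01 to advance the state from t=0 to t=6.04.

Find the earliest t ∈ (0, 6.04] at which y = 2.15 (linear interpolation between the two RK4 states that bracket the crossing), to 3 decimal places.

t = 0.654

t=0.000: state=(2.090, 1.300)
step 1 (dt=0.01): k1=(0.323, 1.039), k2=(0.315, 1.045), k3=(0.315, 1.045), k4=(0.306, 1.050); state += dt/6·(k1+2k2+2k3+k4)
t=0.010: state=(2.093, 1.310)
t=0.020: state=(2.096, 1.321)
t=0.030: state=(2.099, 1.332)
continuing one RK4 step at a time; state shown every 20 steps (Δt=0.2):
t=0.200: state=(2.118, 1.530)
t=0.400: state=(2.062, 1.798)
t=0.600: state=(1.921, 2.077)
t=0.650: state=(1.874, 2.145)
next step: t=0.660: state=(1.864, 2.158) — y has crossed 2.15
linear interpolation between t=0.650 (2.14488) and t=0.660 (2.15816) → t≈0.654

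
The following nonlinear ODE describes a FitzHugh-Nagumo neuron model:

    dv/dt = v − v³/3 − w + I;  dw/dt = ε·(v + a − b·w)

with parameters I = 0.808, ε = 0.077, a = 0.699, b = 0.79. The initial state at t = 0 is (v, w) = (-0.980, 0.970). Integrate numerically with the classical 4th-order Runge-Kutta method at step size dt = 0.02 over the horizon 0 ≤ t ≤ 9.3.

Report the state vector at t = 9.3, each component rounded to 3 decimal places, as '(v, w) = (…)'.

t=0.000: state=(-0.980, 0.970)
step 1 (dt=0.02): k1=(-0.828, -0.081), k2=(-0.828, -0.081), k3=(-0.828, -0.081), k4=(-0.827, -0.082); state += dt/6·(k1+2k2+2k3+k4)
t=0.020: state=(-0.997, 0.968)
t=0.040: state=(-1.013, 0.967)
t=0.060: state=(-1.030, 0.965)
continuing one RK4 step at a time; state shown every 25 steps (Δt=0.5):
t=0.500: state=(-1.359, 0.923)
t=1.000: state=(-1.593, 0.865)
t=1.500: state=(-1.684, 0.803)
t=2.000: state=(-1.701, 0.741)
t=2.500: state=(-1.688, 0.681)
t=3.000: state=(-1.663, 0.624)
t=3.500: state=(-1.634, 0.569)
t=4.000: state=(-1.604, 0.517)
t=4.500: state=(-1.572, 0.468)
t=5.000: state=(-1.540, 0.421)
t=5.500: state=(-1.508, 0.378)
t=6.000: state=(-1.475, 0.336)
t=6.500: state=(-1.441, 0.297)
t=7.000: state=(-1.407, 0.261)
t=7.500: state=(-1.373, 0.227)
t=8.000: state=(-1.337, 0.195)
t=8.500: state=(-1.300, 0.166)
t=9.000: state=(-1.262, 0.139)
t=9.300: state=(-1.239, 0.124)

(v, w) = (-1.239, 0.124)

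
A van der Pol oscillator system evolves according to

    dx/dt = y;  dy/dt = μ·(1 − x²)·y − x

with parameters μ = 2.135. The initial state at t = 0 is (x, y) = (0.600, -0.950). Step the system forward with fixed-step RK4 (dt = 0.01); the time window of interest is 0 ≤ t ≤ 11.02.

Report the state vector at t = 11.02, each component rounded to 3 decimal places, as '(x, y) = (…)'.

t=0.000: state=(0.600, -0.950)
step 1 (dt=0.01): k1=(-0.950, -1.898), k2=(-0.959, -1.918), k3=(-0.960, -1.918), k4=(-0.969, -1.938); state += dt/6·(k1+2k2+2k3+k4)
t=0.010: state=(0.590, -0.969)
t=0.020: state=(0.581, -0.989)
t=0.030: state=(0.571, -1.009)
continuing one RK4 step at a time; state shown every 50 steps (Δt=0.5):
t=0.500: state=(-0.235, -2.698)
t=1.000: state=(-1.729, -1.706)
t=1.500: state=(-1.922, 0.208)
t=2.000: state=(-1.771, 0.356)
t=2.500: state=(-1.574, 0.436)
t=3.000: state=(-1.325, 0.576)
t=3.500: state=(-0.968, 0.908)
t=4.000: state=(-0.291, 2.063)
t=4.500: state=(1.341, 3.593)
t=5.000: state=(2.021, -0.030)
t=5.500: state=(1.905, -0.314)
t=6.000: state=(1.733, -0.375)
t=6.500: state=(1.526, -0.459)
t=7.000: state=(1.261, -0.622)
t=7.500: state=(0.864, -1.042)
t=8.000: state=(0.043, -2.594)
t=8.500: state=(-1.673, -2.524)
t=9.000: state=(-2.009, 0.170)
t=9.500: state=(-1.871, 0.328)
t=10.000: state=(-1.692, 0.389)
t=10.500: state=(-1.476, 0.485)
t=11.000: state=(-1.192, 0.679)
t=11.020: state=(-1.178, 0.691)

(x, y) = (-1.178, 0.691)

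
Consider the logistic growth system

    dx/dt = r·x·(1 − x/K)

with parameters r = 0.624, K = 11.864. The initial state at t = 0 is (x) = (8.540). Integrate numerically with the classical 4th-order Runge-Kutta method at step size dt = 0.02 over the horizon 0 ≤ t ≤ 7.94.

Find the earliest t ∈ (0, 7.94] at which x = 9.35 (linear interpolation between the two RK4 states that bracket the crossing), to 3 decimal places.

t = 0.593

t=0.000: state=(8.540)
step 1 (dt=0.02): k1=(1.493), k2=(1.489), k3=(1.489), k4=(1.485); state += dt/6·(k1+2k2+2k3+k4)
t=0.020: state=(8.570)
t=0.040: state=(8.599)
t=0.060: state=(8.629)
continuing one RK4 step at a time; state shown every 25 steps (Δt=0.5):
t=0.500: state=(9.233)
t=0.580: state=(9.334)
next step: t=0.600: state=(9.359) — x has crossed 9.35
linear interpolation between t=0.580 (9.33413) and t=0.600 (9.35889) → t≈0.593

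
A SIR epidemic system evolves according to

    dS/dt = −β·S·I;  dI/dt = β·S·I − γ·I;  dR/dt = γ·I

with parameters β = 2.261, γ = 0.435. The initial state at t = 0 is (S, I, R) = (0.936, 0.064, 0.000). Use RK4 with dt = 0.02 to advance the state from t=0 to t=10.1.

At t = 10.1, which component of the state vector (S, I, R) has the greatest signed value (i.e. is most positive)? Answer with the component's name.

largest component: R

t=0.000: state=(0.936, 0.064, 0.000)
step 1 (dt=0.02): k1=(-0.135, 0.108, 0.028), k2=(-0.138, 0.109, 0.028), k3=(-0.138, 0.109, 0.028), k4=(-0.140, 0.111, 0.029); state += dt/6·(k1+2k2+2k3+k4)
t=0.020: state=(0.933, 0.066, 0.001)
t=0.040: state=(0.930, 0.068, 0.001)
t=0.060: state=(0.927, 0.071, 0.002)
continuing one RK4 step at a time; state shown every 25 steps (Δt=0.5):
t=0.500: state=(0.837, 0.141, 0.021)
t=1.000: state=(0.667, 0.268, 0.065)
t=1.500: state=(0.455, 0.406, 0.139)
t=2.000: state=(0.272, 0.490, 0.238)
t=2.500: state=(0.155, 0.499, 0.346)
t=3.000: state=(0.090, 0.459, 0.451)
t=3.500: state=(0.055, 0.400, 0.545)
t=4.000: state=(0.036, 0.339, 0.625)
t=4.500: state=(0.026, 0.282, 0.692)
t=5.000: state=(0.019, 0.233, 0.748)
t=5.500: state=(0.015, 0.191, 0.794)
t=6.000: state=(0.012, 0.156, 0.832)
t=6.500: state=(0.011, 0.127, 0.862)
t=7.000: state=(0.009, 0.103, 0.887)
t=7.500: state=(0.008, 0.084, 0.908)
t=8.000: state=(0.008, 0.068, 0.924)
t=8.500: state=(0.007, 0.055, 0.938)
t=9.000: state=(0.007, 0.045, 0.948)
t=9.500: state=(0.006, 0.036, 0.957)
t=10.000: state=(0.006, 0.029, 0.964)
t=10.100: state=(0.006, 0.028, 0.966)
compare at T: S=0.006, I=0.028, R=0.966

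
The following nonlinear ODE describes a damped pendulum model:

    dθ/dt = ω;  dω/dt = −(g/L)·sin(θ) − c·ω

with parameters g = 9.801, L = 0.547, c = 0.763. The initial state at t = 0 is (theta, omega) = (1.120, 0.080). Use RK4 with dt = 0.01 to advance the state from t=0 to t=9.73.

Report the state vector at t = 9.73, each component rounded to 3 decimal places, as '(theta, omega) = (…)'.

(theta, omega) = (-0.025, -0.032)

t=0.000: state=(1.120, 0.080)
step 1 (dt=0.01): k1=(0.080, -16.189), k2=(-0.001, -16.130), k3=(-0.001, -16.127), k4=(-0.081, -16.066); state += dt/6·(k1+2k2+2k3+k4)
t=0.010: state=(1.120, -0.081)
t=0.020: state=(1.118, -0.241)
t=0.030: state=(1.115, -0.400)
continuing one RK4 step at a time; state shown every 50 steps (Δt=0.5):
t=0.500: state=(-0.247, -3.510)
t=1.000: state=(-0.576, 2.217)
t=1.500: state=(0.578, 0.721)
t=2.000: state=(-0.057, -2.101)
t=2.500: state=(-0.345, 1.151)
t=3.000: state=(0.316, 0.490)
t=3.500: state=(-0.026, -1.194)
t=4.000: state=(-0.194, 0.651)
t=4.500: state=(0.179, 0.270)
t=5.000: state=(-0.018, -0.672)
t=5.500: state=(-0.107, 0.380)
t=6.000: state=(0.102, 0.139)
t=6.500: state=(-0.013, -0.376)
t=7.000: state=(-0.059, 0.223)
t=7.500: state=(0.059, 0.069)
t=8.000: state=(-0.009, -0.210)
t=8.500: state=(-0.032, 0.131)
t=9.000: state=(0.034, 0.033)
t=9.500: state=(-0.006, -0.117)
t=9.730: state=(-0.025, -0.032)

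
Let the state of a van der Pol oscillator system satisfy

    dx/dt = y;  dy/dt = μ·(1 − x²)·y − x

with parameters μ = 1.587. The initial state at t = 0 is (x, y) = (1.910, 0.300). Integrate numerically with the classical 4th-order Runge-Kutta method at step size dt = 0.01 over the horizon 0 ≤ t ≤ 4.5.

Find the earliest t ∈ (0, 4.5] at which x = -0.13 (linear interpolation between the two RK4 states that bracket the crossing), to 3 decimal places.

t=0.000: state=(1.910, 0.300)
step 1 (dt=0.01): k1=(0.300, -3.171), k2=(0.284, -3.108), k3=(0.284, -3.109), k4=(0.269, -3.048); state += dt/6·(k1+2k2+2k3+k4)
t=0.010: state=(1.913, 0.269)
t=0.020: state=(1.915, 0.239)
t=0.030: state=(1.918, 0.210)
continuing one RK4 step at a time; state shown every 20 steps (Δt=0.2):
t=0.200: state=(1.921, -0.131)
t=0.400: state=(1.874, -0.316)
t=0.600: state=(1.800, -0.408)
t=0.800: state=(1.713, -0.468)
t=1.000: state=(1.613, -0.523)
t=1.200: state=(1.503, -0.584)
t=1.400: state=(1.379, -0.660)
t=1.600: state=(1.237, -0.762)
t=1.800: state=(1.071, -0.905)
t=2.000: state=(0.870, -1.118)
t=2.200: state=(0.616, -1.446)
t=2.400: state=(0.280, -1.959)
t=2.580: state=(-0.129, -2.611)
next step: t=2.590: state=(-0.156, -2.650) — x has crossed -0.13
linear interpolation between t=2.580 (-0.12929) and t=2.590 (-0.15560) → t≈2.580

t = 2.580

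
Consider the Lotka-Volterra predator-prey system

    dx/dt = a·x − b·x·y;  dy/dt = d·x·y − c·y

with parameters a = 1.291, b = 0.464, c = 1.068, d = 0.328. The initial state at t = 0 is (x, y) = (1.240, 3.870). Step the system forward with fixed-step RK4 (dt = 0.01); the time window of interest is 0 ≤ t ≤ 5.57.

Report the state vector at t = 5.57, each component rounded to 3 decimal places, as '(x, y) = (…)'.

t=0.000: state=(1.240, 3.870)
step 1 (dt=0.01): k1=(-0.626, -2.559), k2=(-0.617, -2.555), k3=(-0.617, -2.555), k4=(-0.608, -2.550); state += dt/6·(k1+2k2+2k3+k4)
t=0.010: state=(1.234, 3.844)
t=0.020: state=(1.228, 3.819)
t=0.030: state=(1.222, 3.794)
continuing one RK4 step at a time; state shown every 20 steps (Δt=0.2):
t=0.200: state=(1.147, 3.379)
t=0.400: state=(1.108, 2.938)
t=0.600: state=(1.113, 2.552)
t=0.800: state=(1.155, 2.220)
t=1.000: state=(1.233, 1.938)
t=1.200: state=(1.349, 1.704)
t=1.400: state=(1.505, 1.511)
t=1.600: state=(1.706, 1.355)
t=1.800: state=(1.959, 1.234)
t=2.000: state=(2.271, 1.145)
t=2.200: state=(2.652, 1.086)
t=2.400: state=(3.109, 1.059)
t=2.600: state=(3.648, 1.067)
t=2.800: state=(4.269, 1.117)
t=3.000: state=(4.961, 1.221)
t=3.200: state=(5.691, 1.398)
t=3.400: state=(6.393, 1.679)
t=3.600: state=(6.953, 2.104)
t=3.800: state=(7.211, 2.709)
t=4.000: state=(7.007, 3.498)
t=4.200: state=(6.294, 4.382)
t=4.400: state=(5.222, 5.170)
t=4.600: state=(4.078, 5.663)
t=4.800: state=(3.096, 5.780)
t=5.000: state=(2.361, 5.576)
t=5.200: state=(1.855, 5.166)
t=5.400: state=(1.522, 4.657)
t=5.570: state=(1.336, 4.205)

(x, y) = (1.336, 4.205)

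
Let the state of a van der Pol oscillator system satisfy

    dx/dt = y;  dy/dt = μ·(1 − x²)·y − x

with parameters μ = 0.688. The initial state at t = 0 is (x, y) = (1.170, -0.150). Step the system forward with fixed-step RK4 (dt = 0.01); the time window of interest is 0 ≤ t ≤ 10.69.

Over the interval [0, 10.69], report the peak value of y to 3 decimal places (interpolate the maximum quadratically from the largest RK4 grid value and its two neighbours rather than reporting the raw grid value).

t=0.000: state=(1.170, -0.150)
step 1 (dt=0.01): k1=(-0.150, -1.132), k2=(-0.156, -1.130), k3=(-0.156, -1.130), k4=(-0.161, -1.128); state += dt/6·(k1+2k2+2k3+k4)
t=0.010: state=(1.168, -0.161)
t=0.020: state=(1.167, -0.173)
t=0.030: state=(1.165, -0.184)
continuing one RK4 step at a time; state shown every 50 steps (Δt=0.5):
t=0.500: state=(0.961, -0.674)
t=1.000: state=(0.497, -1.193)
t=1.500: state=(-0.241, -1.745)
t=2.000: state=(-1.148, -1.677)
t=2.500: state=(-1.715, -0.516)
t=3.000: state=(-1.725, 0.375)
t=3.500: state=(-1.410, 0.851)
t=4.000: state=(-0.875, 1.311)
t=4.500: state=(-0.064, 1.964)
t=5.000: state=(1.038, 2.228)
t=5.500: state=(1.850, 0.839)
t=6.000: state=(1.944, -0.300)
t=6.500: state=(1.662, -0.774)
t=7.000: state=(1.184, -1.150)
t=7.500: state=(0.481, -1.706)
t=8.000: state=(-0.547, -2.348)
t=8.500: state=(-1.621, -1.589)
t=9.000: state=(-2.000, -0.054)
t=9.500: state=(-1.834, 0.613)
t=10.000: state=(-1.435, 0.975)
t=10.500: state=(-0.845, 1.420)
t=10.690: state=(-0.554, 1.655)
largest grid value and its neighbours: y(4.860)=2.30306, y(4.870)=2.30316, y(4.880)=2.30249
parabola through these three points peaks at t≈4.866 with y≈2.30322

max y = 2.303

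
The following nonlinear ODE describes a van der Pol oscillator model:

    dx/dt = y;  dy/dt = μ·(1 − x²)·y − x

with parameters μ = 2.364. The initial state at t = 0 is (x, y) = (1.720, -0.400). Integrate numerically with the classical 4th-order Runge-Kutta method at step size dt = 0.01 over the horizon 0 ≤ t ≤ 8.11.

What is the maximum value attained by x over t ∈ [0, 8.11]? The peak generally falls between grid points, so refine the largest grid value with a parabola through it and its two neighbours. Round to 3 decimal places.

t=0.000: state=(1.720, -0.400)
step 1 (dt=0.01): k1=(-0.400, 0.132), k2=(-0.399, 0.124), k3=(-0.399, 0.125), k4=(-0.399, 0.117); state += dt/6·(k1+2k2+2k3+k4)
t=0.010: state=(1.716, -0.399)
t=0.020: state=(1.712, -0.398)
t=0.030: state=(1.708, -0.397)
continuing one RK4 step at a time; state shown every 50 steps (Δt=0.5):
t=0.500: state=(1.518, -0.433)
t=1.000: state=(1.270, -0.578)
t=1.500: state=(0.902, -0.963)
t=2.000: state=(0.132, -2.496)
t=2.500: state=(-1.663, -2.749)
t=3.000: state=(-2.009, 0.172)
t=3.500: state=(-1.880, 0.298)
t=4.000: state=(-1.719, 0.347)
t=4.500: state=(-1.528, 0.422)
t=5.000: state=(-1.286, 0.564)
t=5.500: state=(-0.930, 0.925)
t=6.000: state=(-0.203, 2.328)
t=6.500: state=(1.576, 3.128)
t=7.000: state=(2.013, -0.147)
t=7.500: state=(1.888, -0.295)
t=8.000: state=(1.729, -0.344)
t=8.110: state=(1.690, -0.357)
largest grid value and its neighbours: x(6.890)=2.02182, x(6.900)=2.02185, x(6.910)=2.02169
parabola through these three points peaks at t≈6.897 with x≈2.02186

max x = 2.022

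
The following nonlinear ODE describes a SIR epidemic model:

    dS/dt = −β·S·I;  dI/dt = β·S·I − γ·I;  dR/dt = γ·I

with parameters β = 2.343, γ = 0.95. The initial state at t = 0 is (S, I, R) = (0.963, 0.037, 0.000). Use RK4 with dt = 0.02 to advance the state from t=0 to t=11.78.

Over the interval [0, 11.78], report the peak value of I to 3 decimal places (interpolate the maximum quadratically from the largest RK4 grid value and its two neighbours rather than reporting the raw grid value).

t=0.000: state=(0.963, 0.037, 0.000)
step 1 (dt=0.02): k1=(-0.083, 0.048, 0.035), k2=(-0.085, 0.049, 0.036), k3=(-0.085, 0.049, 0.036), k4=(-0.086, 0.049, 0.036); state += dt/6·(k1+2k2+2k3+k4)
t=0.020: state=(0.961, 0.038, 0.001)
t=0.040: state=(0.960, 0.039, 0.001)
t=0.060: state=(0.958, 0.040, 0.002)
continuing one RK4 step at a time; state shown every 25 steps (Δt=0.5):
t=0.500: state=(0.906, 0.069, 0.025)
t=1.000: state=(0.814, 0.118, 0.068)
t=1.500: state=(0.685, 0.177, 0.138)
t=2.000: state=(0.540, 0.226, 0.235)
t=2.500: state=(0.409, 0.244, 0.348)
t=3.000: state=(0.309, 0.230, 0.461)
t=3.500: state=(0.240, 0.197, 0.563)
t=4.000: state=(0.195, 0.158, 0.647)
t=4.500: state=(0.166, 0.121, 0.713)
t=5.000: state=(0.147, 0.090, 0.763)
t=5.500: state=(0.134, 0.066, 0.800)
t=6.000: state=(0.125, 0.048, 0.827)
t=6.500: state=(0.119, 0.034, 0.846)
t=7.000: state=(0.115, 0.024, 0.860)
t=7.500: state=(0.113, 0.017, 0.870)
t=8.000: state=(0.111, 0.012, 0.877)
t=8.500: state=(0.109, 0.009, 0.882)
t=9.000: state=(0.108, 0.006, 0.885)
t=9.500: state=(0.108, 0.004, 0.888)
t=10.000: state=(0.107, 0.003, 0.890)
t=10.500: state=(0.107, 0.002, 0.891)
t=11.000: state=(0.107, 0.002, 0.892)
t=11.500: state=(0.107, 0.001, 0.892)
t=11.780: state=(0.107, 0.001, 0.893)
largest grid value and its neighbours: I(2.500)=0.24379, I(2.520)=0.24380, I(2.540)=0.24376
parabola through these three points peaks at t≈2.513 with I≈0.24380

max I = 0.244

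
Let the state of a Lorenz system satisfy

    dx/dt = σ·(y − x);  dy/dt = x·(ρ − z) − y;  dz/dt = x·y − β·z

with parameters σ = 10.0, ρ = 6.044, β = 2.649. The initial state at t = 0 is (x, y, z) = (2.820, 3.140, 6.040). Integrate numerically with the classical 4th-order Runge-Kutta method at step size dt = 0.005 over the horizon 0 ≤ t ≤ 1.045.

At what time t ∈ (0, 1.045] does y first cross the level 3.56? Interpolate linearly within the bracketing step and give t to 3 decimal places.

t = 0.549

t=0.000: state=(2.820, 3.140, 6.040)
step 1 (dt=0.005): k1=(3.200, -3.129, -7.145), k2=(3.042, -3.070, -7.095), k3=(3.047, -3.071, -7.096), k4=(2.894, -3.013, -7.047); state += dt/6·(k1+2k2+2k3+k4)
t=0.005: state=(2.835, 3.125, 6.005)
t=0.010: state=(2.849, 3.110, 5.970)
t=0.015: state=(2.861, 3.096, 5.935)
continuing one RK4 step at a time; state shown every 10 steps (Δt=0.05):
t=0.050: state=(2.917, 3.012, 5.705)
t=0.100: state=(2.936, 2.935, 5.404)
t=0.150: state=(2.928, 2.904, 5.134)
t=0.200: state=(2.918, 2.909, 4.895)
t=0.250: state=(2.922, 2.946, 4.687)
t=0.300: state=(2.944, 3.009, 4.515)
t=0.350: state=(2.987, 3.094, 4.378)
t=0.400: state=(3.050, 3.196, 4.279)
t=0.450: state=(3.132, 3.311, 4.220)
t=0.500: state=(3.229, 3.435, 4.199)
t=0.545: state=(3.326, 3.549, 4.213)
next step: t=0.550: state=(3.337, 3.562, 4.216) — y has crossed 3.56
linear interpolation between t=0.545 (3.54909) and t=0.550 (3.56179) → t≈0.549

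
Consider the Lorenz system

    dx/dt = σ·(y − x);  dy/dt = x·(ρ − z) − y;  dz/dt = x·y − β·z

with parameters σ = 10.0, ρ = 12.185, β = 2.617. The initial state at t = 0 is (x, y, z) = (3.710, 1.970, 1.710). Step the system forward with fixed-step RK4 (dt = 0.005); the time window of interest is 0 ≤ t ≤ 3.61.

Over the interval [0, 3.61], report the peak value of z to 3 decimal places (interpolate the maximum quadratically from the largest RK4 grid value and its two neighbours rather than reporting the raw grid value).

t=0.000: state=(3.710, 1.970, 1.710)
step 1 (dt=0.005): k1=(-17.400, 36.892, 2.834), k2=(-16.043, 36.318, 3.068), k3=(-16.091, 36.353, 3.068), k4=(-14.778, 35.812, 3.295); state += dt/6·(k1+2k2+2k3+k4)
t=0.005: state=(3.630, 2.152, 1.725)
t=0.010: state=(3.562, 2.328, 1.743)
t=0.015: state=(3.506, 2.501, 1.763)
continuing one RK4 step at a time; state shown every 40 steps (Δt=0.2):
t=0.200: state=(5.919, 8.602, 4.877)
t=0.400: state=(9.534, 8.578, 16.393)
t=0.600: state=(3.940, 1.413, 14.287)
t=0.800: state=(1.564, 1.341, 8.882)
t=1.000: state=(2.031, 2.660, 5.782)
t=1.200: state=(4.258, 5.925, 5.540)
t=1.400: state=(7.945, 9.220, 11.452)
t=1.600: state=(6.530, 4.353, 15.321)
t=1.800: state=(3.214, 2.426, 11.156)
t=2.000: state=(3.036, 3.508, 7.914)
t=2.200: state=(4.862, 6.162, 7.684)
t=2.400: state=(7.253, 7.839, 11.886)
t=2.600: state=(6.092, 4.720, 13.929)
t=2.800: state=(3.953, 3.433, 11.070)
t=3.000: state=(3.999, 4.488, 8.863)
t=3.200: state=(5.563, 6.496, 9.438)
t=3.400: state=(6.716, 6.669, 12.419)
t=3.600: state=(5.485, 4.624, 12.723)
t=3.610: state=(5.400, 4.551, 12.641)
largest grid value and its neighbours: z(0.455)=17.52008, z(0.460)=17.52585, z(0.465)=17.51731
parabola through these three points peaks at t≈0.460 with z≈17.52591

max z = 17.526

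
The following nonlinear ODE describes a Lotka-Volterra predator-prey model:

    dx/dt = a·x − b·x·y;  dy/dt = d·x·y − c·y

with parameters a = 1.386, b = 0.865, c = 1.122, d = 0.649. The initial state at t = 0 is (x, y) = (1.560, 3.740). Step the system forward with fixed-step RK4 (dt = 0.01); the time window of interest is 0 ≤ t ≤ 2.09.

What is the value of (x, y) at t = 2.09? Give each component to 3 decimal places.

(x, y) = (0.599, 0.855)

t=0.000: state=(1.560, 3.740)
step 1 (dt=0.01): k1=(-2.885, -0.410), k2=(-2.855, -0.445), k3=(-2.855, -0.444), k4=(-2.826, -0.478); state += dt/6·(k1+2k2+2k3+k4)
t=0.010: state=(1.531, 3.736)
t=0.020: state=(1.503, 3.730)
t=0.030: state=(1.476, 3.725)
continuing one RK4 step at a time; state shown every 10 steps (Δt=0.1):
t=0.100: state=(1.300, 3.667)
t=0.200: state=(1.093, 3.542)
t=0.300: state=(0.931, 3.380)
t=0.400: state=(0.804, 3.196)
t=0.500: state=(0.707, 3.000)
t=0.600: state=(0.632, 2.800)
t=0.700: state=(0.574, 2.602)
t=0.800: state=(0.531, 2.411)
t=0.900: state=(0.499, 2.228)
t=1.000: state=(0.477, 2.056)
t=1.100: state=(0.461, 1.894)
t=1.200: state=(0.453, 1.744)
t=1.300: state=(0.450, 1.605)
t=1.400: state=(0.453, 1.478)
t=1.500: state=(0.460, 1.360)
t=1.600: state=(0.472, 1.253)
t=1.700: state=(0.488, 1.156)
t=1.800: state=(0.509, 1.067)
t=1.900: state=(0.536, 0.987)
t=2.000: state=(0.567, 0.914)
t=2.090: state=(0.599, 0.855)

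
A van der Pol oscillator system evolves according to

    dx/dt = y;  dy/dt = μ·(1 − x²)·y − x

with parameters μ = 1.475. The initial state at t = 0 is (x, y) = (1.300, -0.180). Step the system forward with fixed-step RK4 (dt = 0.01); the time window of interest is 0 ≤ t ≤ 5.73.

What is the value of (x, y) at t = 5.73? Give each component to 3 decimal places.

t=0.000: state=(1.300, -0.180)
step 1 (dt=0.01): k1=(-0.180, -1.117), k2=(-0.186, -1.111), k3=(-0.186, -1.111), k4=(-0.191, -1.105); state += dt/6·(k1+2k2+2k3+k4)
t=0.010: state=(1.298, -0.191)
t=0.020: state=(1.296, -0.202)
t=0.030: state=(1.294, -0.213)
continuing one RK4 step at a time; state shown every 20 steps (Δt=0.2):
t=0.200: state=(1.243, -0.383)
t=0.400: state=(1.148, -0.563)
t=0.600: state=(1.018, -0.746)
t=0.800: state=(0.847, -0.966)
t=1.000: state=(0.626, -1.262)
t=1.200: state=(0.334, -1.688)
t=1.400: state=(-0.060, -2.280)
t=1.600: state=(-0.581, -2.890)
t=1.800: state=(-1.176, -2.889)
t=2.000: state=(-1.663, -1.858)
t=2.200: state=(-1.911, -0.692)
t=2.400: state=(-1.976, -0.037)
t=2.600: state=(-1.950, 0.250)
t=2.800: state=(-1.886, 0.379)
t=3.000: state=(-1.802, 0.452)
t=3.200: state=(-1.706, 0.508)
t=3.400: state=(-1.599, 0.565)
t=3.600: state=(-1.479, 0.632)
t=3.800: state=(-1.345, 0.717)
t=4.000: state=(-1.191, 0.832)
t=4.200: state=(-1.009, 0.996)
t=4.400: state=(-0.787, 1.238)
t=4.600: state=(-0.505, 1.608)
t=4.800: state=(-0.131, 2.163)
t=5.000: state=(0.370, 2.855)
t=5.200: state=(0.988, 3.182)
t=5.400: state=(1.563, 2.369)
t=5.600: state=(1.899, 1.023)
t=5.730: state=(1.989, 0.402)

(x, y) = (1.989, 0.402)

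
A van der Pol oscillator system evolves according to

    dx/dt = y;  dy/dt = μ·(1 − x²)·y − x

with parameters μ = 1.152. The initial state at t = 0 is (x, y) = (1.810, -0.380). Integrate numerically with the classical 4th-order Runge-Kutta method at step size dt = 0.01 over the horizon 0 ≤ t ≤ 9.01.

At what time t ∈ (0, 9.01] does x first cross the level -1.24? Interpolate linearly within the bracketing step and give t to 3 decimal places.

t = 2.248

t=0.000: state=(1.810, -0.380)
step 1 (dt=0.01): k1=(-0.380, -0.814), k2=(-0.384, -0.804), k3=(-0.384, -0.804), k4=(-0.388, -0.795); state += dt/6·(k1+2k2+2k3+k4)
t=0.010: state=(1.806, -0.388)
t=0.020: state=(1.802, -0.396)
t=0.030: state=(1.798, -0.404)
continuing one RK4 step at a time; state shown every 50 steps (Δt=0.5):
t=0.500: state=(1.543, -0.664)
t=1.000: state=(1.142, -0.965)
t=1.500: state=(0.525, -1.590)
t=2.000: state=(-0.552, -2.728)
t=2.240: state=(-1.219, -2.653)
next step: t=2.250: state=(-1.245, -2.625) — x has crossed -1.24
linear interpolation between t=2.240 (-1.21875) and t=2.250 (-1.24513) → t≈2.248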